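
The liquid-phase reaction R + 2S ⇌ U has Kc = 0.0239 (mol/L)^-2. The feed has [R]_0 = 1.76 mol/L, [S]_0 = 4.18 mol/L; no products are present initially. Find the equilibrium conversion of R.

Let X = conversion of R; extent ξ = 1.76·X mol/L.
Concentrations: [R] = 1.76 − 1.76X; [S] = 4.18 − 3.52X; [U] = 1.76X.
Kc = [U] / ([R] [S]^2).
This equals 0.0239 at X = 0.218 (the root in 0 < X < 1).

X = 0.218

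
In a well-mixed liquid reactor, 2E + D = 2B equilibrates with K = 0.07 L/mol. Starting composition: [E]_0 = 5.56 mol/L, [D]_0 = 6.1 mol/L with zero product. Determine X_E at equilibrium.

Let X = conversion of E; extent ξ = 5.56X/2 mol/L.
Concentrations: [E] = 5.56 − 5.56X; [D] = 6.1 − 2.78X; [B] = 5.56X.
K = [B]^2 / ([E]^2 [D]).
This equals 0.07 at X = 0.373 (the root in 0 < X < 1).

X = 0.373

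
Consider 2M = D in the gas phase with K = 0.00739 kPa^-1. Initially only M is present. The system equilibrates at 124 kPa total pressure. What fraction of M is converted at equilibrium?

Let X = conversion of M (basis 1 mol M); extent of reaction ξ = 0.5X.
Moles: n_M = 1 − X; n_D = 0.5X.
Summing: n_T = 1 − 0.5X.
Mole fractions y_i = n_i/n_T; K = p_D / (p_M^2) with p_i = y_i·P.
Substituting and setting equal to 0.00739 kPa^-1 gives a polynomial in X; the root in (0,1) is X = 0.537.

X = 0.537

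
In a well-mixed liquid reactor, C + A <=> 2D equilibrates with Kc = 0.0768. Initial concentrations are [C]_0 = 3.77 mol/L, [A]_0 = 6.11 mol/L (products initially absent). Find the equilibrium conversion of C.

X = 0.154

Let X = conversion of C; extent ξ = 3.77·X mol/L.
Concentrations: [C] = 3.77 − 3.77X; [A] = 6.11 − 3.77X; [D] = 7.54X.
Kc = [D]^2 / ([C] [A]).
This equals 0.0768 at X = 0.154 (the root in 0 < X < 1).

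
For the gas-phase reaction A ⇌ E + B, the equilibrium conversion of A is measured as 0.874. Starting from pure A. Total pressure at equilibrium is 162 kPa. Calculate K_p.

Take 1 mol A as basis and let X be its fractional conversion, so ξ = X.
Moles: n_A = 1 − X; n_E = X; n_B = X.
n_T = Σnᵢ = 1 + X.
At X = 0.874: n_A = 0.126, n_E = 0.874, n_B = 0.874, n_T = 1.87.
p_i = (n_i/n_T)·P. K_p = p_E p_B / (p_A) = 524 kPa.

K_p = 524 kPa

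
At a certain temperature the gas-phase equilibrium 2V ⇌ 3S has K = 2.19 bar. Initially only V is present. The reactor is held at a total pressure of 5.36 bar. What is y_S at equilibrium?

Let X = conversion of V (basis 1 mol V); extent of reaction ξ = 0.5X.
Species balance: n_V = 1 − X; n_S = 1.5X.
n_T = Σnᵢ = 1 + 0.5X.
Mole fractions y_i = n_i/n_T; K = p_S^3 / (p_V^2) with p_i = y_i·P.
Substituting and setting equal to 2.19 bar gives a polynomial in X; the root in (0,1) is X = 0.381.
Then n_S = 0.571, n_T = 1.19, so y_S = 0.480.

y_S = 0.480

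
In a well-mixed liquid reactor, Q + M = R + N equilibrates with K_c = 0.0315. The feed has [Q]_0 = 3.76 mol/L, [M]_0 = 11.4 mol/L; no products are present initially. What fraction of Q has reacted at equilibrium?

Let X = conversion of Q; extent ξ = 3.76·X mol/L.
Concentrations: [Q] = 3.76 − 3.76X; [M] = 11.4 − 3.76X; [R] = 3.76X; [N] = 3.76X.
K_c = [R] [N] / ([Q] [M]).
This equals 0.0315 at X = 0.255 (the root in 0 < X < 1).

X = 0.255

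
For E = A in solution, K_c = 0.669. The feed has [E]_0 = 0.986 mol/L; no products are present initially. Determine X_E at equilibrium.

X = 0.401

Let X = conversion of E; extent ξ = 0.986·X mol/L.
Concentrations: [E] = 0.986 − 0.986X; [A] = 0.986X.
K_c = [A] / ([E]).
This equals 0.669 at X = 0.401 (the root in 0 < X < 1).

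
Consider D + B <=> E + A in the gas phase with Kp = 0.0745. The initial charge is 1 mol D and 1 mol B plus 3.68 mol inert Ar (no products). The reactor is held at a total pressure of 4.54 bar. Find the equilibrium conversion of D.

X = 0.214

Take 1 mol D as basis and let X be its fractional conversion, so ξ = X.
Mole table: n_D = 1 − X; n_B = 1 − X; n_E = X; n_A = X; n_I = 3.68 (inert).
Total moles n_T = 5.68 (Δν = 0, constant).
Mole fractions y_i = n_i/n_T; Kp = p_E p_A / (p_D p_B) with p_i = y_i·P.
Setting this equal to 0.0745 and taking the physical root (0 < X < 1) gives X = 0.214.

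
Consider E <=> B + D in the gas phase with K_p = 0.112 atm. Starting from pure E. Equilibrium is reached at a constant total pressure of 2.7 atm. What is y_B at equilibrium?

y_B = 0.166

Basis: 1 mol E initially; let X = conversion of E. Extent ξ = X.
Species balance: n_E = 1 − X; n_B = X; n_D = X.
Total moles n_T = 1 + X.
With p_i = (n_i/n_T)P, K_p = p_B p_D / (p_E).
Substituting and setting equal to 0.112 atm gives a polynomial in X; the root in (0,1) is X = 0.200.
Then n_B = 0.2, n_T = 1.2, so y_B = 0.166.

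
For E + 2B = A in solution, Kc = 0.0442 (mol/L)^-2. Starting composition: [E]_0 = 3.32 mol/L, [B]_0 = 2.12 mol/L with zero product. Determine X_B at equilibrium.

Let X = conversion of B; extent ξ = 2.12X/2 mol/L.
Concentrations: [E] = 3.32 − 1.06X; [B] = 2.12 − 2.12X; [A] = 1.06X.
Kc = [A] / ([E] [B]^2).
This equals 0.0442 at X = 0.287 (the root in 0 < X < 1).

X = 0.287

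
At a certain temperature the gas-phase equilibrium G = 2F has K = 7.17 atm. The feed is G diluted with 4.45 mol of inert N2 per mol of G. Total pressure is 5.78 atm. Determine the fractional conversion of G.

Basis: 1 mol G initially; let X = conversion of G. Extent ξ = X.
At extent ξ: n_G = 1 − X; n_F = 2X; n_I = 4.45 (inert).
Summing: n_T = 5.45 + X.
Mole fractions y_i = n_i/n_T; K = p_F^2 / (p_G) with p_i = y_i·P.
Equating to 7.17 atm and solving on 0 < X < 1: X = 0.725.

X = 0.725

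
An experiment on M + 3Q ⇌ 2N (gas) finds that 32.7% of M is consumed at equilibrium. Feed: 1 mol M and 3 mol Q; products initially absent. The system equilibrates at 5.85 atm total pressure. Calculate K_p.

K_p = 0.0253 atm^-2

Basis: 1 mol M initially; let X = conversion of M. Extent ξ = X.
Moles: n_M = 1 − X; n_Q = 3 − 3X; n_N = 2X.
Summing: n_T = 4 − 2X.
At X = 0.327: n_M = 0.673, n_Q = 2.02, n_N = 0.654, n_T = 3.35.
p_i = (n_i/n_T)·P. K_p = p_N^2 / (p_M p_Q^3) = 0.0253 atm^-2.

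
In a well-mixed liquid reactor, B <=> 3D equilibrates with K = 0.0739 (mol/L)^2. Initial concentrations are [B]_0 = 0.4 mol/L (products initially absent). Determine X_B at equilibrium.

X = 0.236

Let X = conversion of B; extent ξ = 0.4·X mol/L.
Concentrations: [B] = 0.4 − 0.4X; [D] = 1.2X.
K = [D]^3 / ([B]).
This equals 0.0739 at X = 0.236 (the root in 0 < X < 1).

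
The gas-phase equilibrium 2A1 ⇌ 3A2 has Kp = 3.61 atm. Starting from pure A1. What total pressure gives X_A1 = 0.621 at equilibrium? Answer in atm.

P = 0.841 atm

Take 1 mol A1 as basis and let X be its fractional conversion, so ξ = 0.5X.
Species balance: n_A1 = 1 − X; n_A2 = 1.5X.
Total moles n_T = 1 + 0.5X.
Kp = p_A2^3 / (p_A1^2) with p_i = (n_i/n_T)·P.
At X = 0.621: the mole-fraction product g(X) = Π y_i^ν_i = 4.294. Since Kp = g(X)·P^{1}, P = (Kp/g)^(1/1) = (3.61/4.294)^(1/1) = 0.841 atm.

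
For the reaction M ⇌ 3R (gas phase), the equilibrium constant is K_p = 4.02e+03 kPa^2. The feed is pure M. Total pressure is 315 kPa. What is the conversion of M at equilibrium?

Let X = conversion of M (basis 1 mol M); extent of reaction ξ = X.
Mole table: n_M = 1 − X; n_R = 3X.
n_T = Σnᵢ = 1 + 2X.
Mole fractions y_i = n_i/n_T; K_p = p_R^3 / (p_M) with p_i = y_i·P.
This yields a degree-3 equation in X; solving on (0,1), X = 0.127.

X = 0.127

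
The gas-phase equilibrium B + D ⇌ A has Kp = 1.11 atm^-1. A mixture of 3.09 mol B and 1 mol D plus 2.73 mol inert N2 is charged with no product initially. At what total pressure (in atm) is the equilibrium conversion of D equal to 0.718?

Basis: 1 mol D initially; let X = conversion of D. Extent ξ = X.
At extent ξ: n_B = 3.09 − X; n_D = 1 − X; n_A = X; n_I = 2.73 (inert).
n_T = Σnᵢ = 6.82 − X.
Kp = p_A / (p_B p_D) with p_i = (n_i/n_T)·P.
At X = 0.718: the mole-fraction product g(X) = Π y_i^ν_i = 6.55. Since Kp = g(X)·P^{-1}, P = (g/Kp)^(1/1) = (6.55/1.11)^(1/1) = 5.9 atm.

P = 5.9 atm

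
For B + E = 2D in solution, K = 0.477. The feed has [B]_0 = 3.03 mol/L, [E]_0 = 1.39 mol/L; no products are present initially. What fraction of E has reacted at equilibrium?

X = 0.369

Let X = conversion of E; extent ξ = 1.39·X mol/L.
Concentrations: [B] = 3.03 − 1.39X; [E] = 1.39 − 1.39X; [D] = 2.78X.
K = [D]^2 / ([B] [E]).
This equals 0.477 at X = 0.369 (the root in 0 < X < 1).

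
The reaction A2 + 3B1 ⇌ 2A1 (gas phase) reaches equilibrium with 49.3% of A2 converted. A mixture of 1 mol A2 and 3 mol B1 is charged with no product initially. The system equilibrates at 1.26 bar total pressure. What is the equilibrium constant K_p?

K_p = 3.12 bar^-2

Basis: 1 mol A2 initially; let X = conversion of A2. Extent ξ = X.
Species balance: n_A2 = 1 − X; n_B1 = 3 − 3X; n_A1 = 2X.
Summing: n_T = 4 − 2X.
At X = 0.493: n_A2 = 0.507, n_B1 = 1.52, n_A1 = 0.986, n_T = 3.01.
p_i = (n_i/n_T)·P. K_p = p_A1^2 / (p_A2 p_B1^3) = 3.12 bar^-2.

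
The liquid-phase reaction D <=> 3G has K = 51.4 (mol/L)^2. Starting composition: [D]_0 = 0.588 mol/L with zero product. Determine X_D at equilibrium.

Let X = conversion of D; extent ξ = 0.588·X mol/L.
Concentrations: [D] = 0.588 − 0.588X; [G] = 1.76X.
K = [G]^3 / ([D]).
Equating to 51.4 (mol/L)^2: the physical root is X = 0.877.

X = 0.877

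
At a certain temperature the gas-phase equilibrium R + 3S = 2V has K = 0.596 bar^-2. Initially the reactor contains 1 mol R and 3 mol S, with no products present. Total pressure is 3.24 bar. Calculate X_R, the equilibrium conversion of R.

Let X = conversion of R (basis 1 mol R); extent of reaction ξ = X.
Moles: n_R = 1 − X; n_S = 3 − 3X; n_V = 2X.
Total moles n_T = 4 − 2X.
y_i = n_i/n_T, p_i = y_i·P. K = p_V^2 / (p_R p_S^3).
Equating to 0.596 bar^-2 and solving on 0 < X < 1: X = 0.515.

X = 0.515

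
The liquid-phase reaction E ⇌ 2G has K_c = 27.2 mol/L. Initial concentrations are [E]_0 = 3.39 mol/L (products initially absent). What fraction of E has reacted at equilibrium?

X = 0.733

Let X = conversion of E; extent ξ = 3.39·X mol/L.
Concentrations: [E] = 3.39 − 3.39X; [G] = 6.78X.
K_c = [G]^2 / ([E]).
Equating to 27.2 mol/L: the physical root is X = 0.733.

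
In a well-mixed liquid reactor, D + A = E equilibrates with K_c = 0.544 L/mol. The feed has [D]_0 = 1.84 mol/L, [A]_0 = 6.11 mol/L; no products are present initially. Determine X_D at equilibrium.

Let X = conversion of D; extent ξ = 1.84·X mol/L.
Concentrations: [D] = 1.84 − 1.84X; [A] = 6.11 − 1.84X; [E] = 1.84X.
K_c = [E] / ([D] [A]).
Equating to 0.544 L/mol: the physical root is X = 0.722.

X = 0.722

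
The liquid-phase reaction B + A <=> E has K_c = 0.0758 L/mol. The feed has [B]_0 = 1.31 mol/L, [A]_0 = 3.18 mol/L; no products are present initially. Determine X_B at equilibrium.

X = 0.182

Let X = conversion of B; extent ξ = 1.31·X mol/L.
Concentrations: [B] = 1.31 − 1.31X; [A] = 3.18 − 1.31X; [E] = 1.31X.
K_c = [E] / ([B] [A]).
This equals 0.0758 at X = 0.182 (the root in 0 < X < 1).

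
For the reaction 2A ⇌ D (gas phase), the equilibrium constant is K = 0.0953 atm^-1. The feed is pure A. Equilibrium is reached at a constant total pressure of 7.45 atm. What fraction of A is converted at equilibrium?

X = 0.490

Basis: 1 mol A initially; let X = conversion of A. Extent ξ = 0.5X.
At extent ξ: n_A = 1 − X; n_D = 0.5X.
n_T = Σnᵢ = 1 − 0.5X.
y_i = n_i/n_T, p_i = y_i·P. K = p_D / (p_A^2).
Equating to 0.0953 atm^-1 and solving on 0 < X < 1: X = 0.490.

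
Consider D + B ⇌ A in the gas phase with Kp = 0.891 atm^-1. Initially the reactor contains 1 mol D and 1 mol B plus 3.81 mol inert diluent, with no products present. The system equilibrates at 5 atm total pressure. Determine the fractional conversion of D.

Let X = conversion of D (basis 1 mol D); extent of reaction ξ = X.
Species balance: n_D = 1 − X; n_B = 1 − X; n_A = X; n_I = 3.81 (inert).
Total moles n_T = 5.81 − X.
With p_i = (n_i/n_T)P, Kp = p_A / (p_D p_B).
This yields a degree-2 equation in X; solving on (0,1), X = 0.347.

X = 0.347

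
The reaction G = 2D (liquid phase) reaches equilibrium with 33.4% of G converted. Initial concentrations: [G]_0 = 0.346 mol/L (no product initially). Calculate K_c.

Let X = conversion of G.
Concentrations: [G] = 0.346 − 0.346X; [D] = 0.692X.
At X = 0.334: [G] = 0.23, [D] = 0.231.
K_c = [D]^2 / ([G]) = 0.232 mol/L.

K_c = 0.232 mol/L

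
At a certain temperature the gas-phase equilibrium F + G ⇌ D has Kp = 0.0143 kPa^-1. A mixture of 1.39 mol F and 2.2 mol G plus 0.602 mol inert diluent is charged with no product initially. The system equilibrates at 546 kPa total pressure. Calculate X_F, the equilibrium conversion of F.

Let X = conversion of F (basis 1.39 mol F); extent of reaction ξ = 1.39X.
Mole table: n_F = 1.39 − 1.39X; n_G = 2.2 − 1.39X; n_D = 1.39X; n_I = 0.602 (inert).
n_T = Σnᵢ = 4.19 − 1.39X.
With p_i = (n_i/n_T)P, Kp = p_D / (p_F p_G).
Substituting and setting equal to 0.0143 kPa^-1 gives a polynomial in X; the root in (0,1) is X = 0.743.

X = 0.743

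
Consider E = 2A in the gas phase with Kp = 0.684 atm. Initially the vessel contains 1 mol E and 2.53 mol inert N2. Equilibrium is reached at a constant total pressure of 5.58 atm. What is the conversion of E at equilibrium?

X = 0.289

Basis: 1 mol E initially; let X = conversion of E. Extent ξ = X.
At extent ξ: n_E = 1 − X; n_A = 2X; n_I = 2.53 (inert).
Total moles n_T = 3.53 + X.
Mole fractions y_i = n_i/n_T; Kp = p_A^2 / (p_E) with p_i = y_i·P.
Substituting and setting equal to 0.684 atm gives a polynomial in X; the root in (0,1) is X = 0.289.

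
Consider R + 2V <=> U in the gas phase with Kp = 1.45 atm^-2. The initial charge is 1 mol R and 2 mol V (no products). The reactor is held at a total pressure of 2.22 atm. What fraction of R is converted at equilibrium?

X = 0.591

Take 1 mol R as basis and let X be its fractional conversion, so ξ = X.
Moles: n_R = 1 − X; n_V = 2 − 2X; n_U = X.
Summing: n_T = 3 − 2X.
With p_i = (n_i/n_T)P, Kp = p_U / (p_R p_V^2).
Equating to 1.45 atm^-2 and solving on 0 < X < 1: X = 0.591.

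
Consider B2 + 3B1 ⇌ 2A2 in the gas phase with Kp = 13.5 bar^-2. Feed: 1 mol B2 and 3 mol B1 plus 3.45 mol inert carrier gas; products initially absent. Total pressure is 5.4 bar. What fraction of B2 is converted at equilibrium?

Take 1 mol B2 as basis and let X be its fractional conversion, so ξ = X.
At extent ξ: n_B2 = 1 − X; n_B1 = 3 − 3X; n_A2 = 2X; n_I = 3.45 (inert).
Summing: n_T = 7.45 − 2X.
y_i = n_i/n_T, p_i = y_i·P. Kp = p_A2^2 / (p_B2 p_B1^3).
This yields a degree-4 equation in X; solving on (0,1), X = 0.712.

X = 0.712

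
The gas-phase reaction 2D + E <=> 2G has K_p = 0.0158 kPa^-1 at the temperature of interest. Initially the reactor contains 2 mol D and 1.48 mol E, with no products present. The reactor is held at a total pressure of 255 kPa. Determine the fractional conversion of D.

X = 0.532

Take 2 mol D as basis and let X be its fractional conversion, so ξ = X.
Moles: n_D = 2 − 2X; n_E = 1.48 − X; n_G = 2X.
Summing: n_T = 3.48 − X.
Mole fractions y_i = n_i/n_T; K_p = p_G^2 / (p_D^2 p_E) with p_i = y_i·P.
This yields a degree-3 equation in X; solving on (0,1), X = 0.532.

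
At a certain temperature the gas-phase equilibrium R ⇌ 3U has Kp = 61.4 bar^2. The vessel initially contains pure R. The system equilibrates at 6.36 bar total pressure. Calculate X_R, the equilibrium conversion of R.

X = 0.483

Basis: 1 mol R initially; let X = conversion of R. Extent ξ = X.
At extent ξ: n_R = 1 − X; n_U = 3X.
Total moles n_T = 1 + 2X.
With p_i = (n_i/n_T)P, Kp = p_U^3 / (p_R).
This yields a degree-3 equation in X; solving on (0,1), X = 0.483.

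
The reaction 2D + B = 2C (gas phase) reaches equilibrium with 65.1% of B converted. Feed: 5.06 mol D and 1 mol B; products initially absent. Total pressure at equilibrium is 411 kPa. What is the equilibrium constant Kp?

Kp = 0.00453 kPa^-1

Let X = conversion of B (basis 1 mol B); extent of reaction ξ = X.
At extent ξ: n_D = 5.06 − 2X; n_B = 1 − X; n_C = 2X.
Total moles n_T = 6.06 − X.
At X = 0.651: n_D = 3.76, n_B = 0.349, n_C = 1.3, n_T = 5.41.
p_i = (n_i/n_T)·P. Kp = p_C^2 / (p_D^2 p_B) = 0.00453 kPa^-1.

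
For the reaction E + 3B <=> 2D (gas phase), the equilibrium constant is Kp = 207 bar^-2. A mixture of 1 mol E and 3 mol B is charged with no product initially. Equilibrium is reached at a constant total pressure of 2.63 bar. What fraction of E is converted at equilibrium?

Basis: 1 mol E initially; let X = conversion of E. Extent ξ = X.
Moles: n_E = 1 − X; n_B = 3 − 3X; n_D = 2X.
Total moles n_T = 4 − 2X.
With p_i = (n_i/n_T)P, Kp = p_D^2 / (p_E p_B^3).
Equating to 207 bar^-2 and solving on 0 < X < 1: X = 0.859.

X = 0.859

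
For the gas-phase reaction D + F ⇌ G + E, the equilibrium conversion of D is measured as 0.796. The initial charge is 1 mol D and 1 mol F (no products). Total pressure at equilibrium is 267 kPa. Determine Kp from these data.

Basis: 1 mol D initially; let X = conversion of D. Extent ξ = X.
At extent ξ: n_D = 1 − X; n_F = 1 − X; n_G = X; n_E = X.
n_T stays at 2 (no change in mole number).
At X = 0.796: n_D = 0.204, n_F = 0.204, n_G = 0.796, n_E = 0.796, n_T = 2.
p_i = (n_i/n_T)·P. Kp = p_G p_E / (p_D p_F) = 15.2.

Kp = 15.2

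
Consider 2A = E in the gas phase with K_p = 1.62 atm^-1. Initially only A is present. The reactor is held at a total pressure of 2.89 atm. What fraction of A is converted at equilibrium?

Let X = conversion of A (basis 1 mol A); extent of reaction ξ = 0.5X.
Species balance: n_A = 1 − X; n_E = 0.5X.
n_T = Σnᵢ = 1 − 0.5X.
y_i = n_i/n_T, p_i = y_i·P. K_p = p_E / (p_A^2).
This yields a degree-2 equation in X; solving on (0,1), X = 0.775.

X = 0.775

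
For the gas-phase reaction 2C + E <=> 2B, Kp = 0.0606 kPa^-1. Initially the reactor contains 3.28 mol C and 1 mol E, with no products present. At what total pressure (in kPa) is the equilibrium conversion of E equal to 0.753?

P = 170 kPa

Basis: 1 mol E initially; let X = conversion of E. Extent ξ = X.
Moles: n_C = 3.28 − 2X; n_E = 1 − X; n_B = 2X.
Total moles n_T = 4.28 − X.
Kp = p_B^2 / (p_C^2 p_E) with p_i = (n_i/n_T)·P.
At X = 0.753: the mole-fraction product g(X) = Π y_i^ν_i = 10.29. Since Kp = g(X)·P^{-1}, P = (g/Kp)^(1/1) = (10.29/0.0606)^(1/1) = 170 kPa.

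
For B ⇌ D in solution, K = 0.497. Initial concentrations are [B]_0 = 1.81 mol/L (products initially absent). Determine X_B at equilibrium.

X = 0.332

Let X = conversion of B; extent ξ = 1.81·X mol/L.
Concentrations: [B] = 1.81 − 1.81X; [D] = 1.81X.
K = [D] / ([B]).
Solving K = 0.497 for X ∈ (0,1): X = 0.332.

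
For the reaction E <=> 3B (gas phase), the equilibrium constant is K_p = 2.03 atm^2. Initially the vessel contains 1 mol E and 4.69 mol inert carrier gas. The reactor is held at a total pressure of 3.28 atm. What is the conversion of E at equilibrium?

X = 0.531

Take 1 mol E as basis and let X be its fractional conversion, so ξ = X.
At extent ξ: n_E = 1 − X; n_B = 3X; n_I = 4.69 (inert).
Summing: n_T = 5.69 + 2X.
Mole fractions y_i = n_i/n_T; K_p = p_B^3 / (p_E) with p_i = y_i·P.
Setting this equal to 2.03 atm^2 and taking the physical root (0 < X < 1) gives X = 0.531.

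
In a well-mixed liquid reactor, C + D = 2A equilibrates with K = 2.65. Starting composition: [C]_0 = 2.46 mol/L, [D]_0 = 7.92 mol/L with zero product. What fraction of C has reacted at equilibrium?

X = 0.703

Let X = conversion of C; extent ξ = 2.46·X mol/L.
Concentrations: [C] = 2.46 − 2.46X; [D] = 7.92 − 2.46X; [A] = 4.92X.
K = [A]^2 / ([C] [D]).
This equals 2.65 at X = 0.703 (the root in 0 < X < 1).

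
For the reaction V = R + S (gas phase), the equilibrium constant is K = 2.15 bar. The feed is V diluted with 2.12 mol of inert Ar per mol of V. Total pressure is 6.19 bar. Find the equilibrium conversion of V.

Basis: 1 mol V initially; let X = conversion of V. Extent ξ = X.
Moles: n_V = 1 − X; n_R = X; n_S = X; n_I = 2.12 (inert).
n_T = Σnᵢ = 3.12 + X.
With p_i = (n_i/n_T)P, K = p_R p_S / (p_V).
This yields a degree-2 equation in X; solving on (0,1), X = 0.664.

X = 0.664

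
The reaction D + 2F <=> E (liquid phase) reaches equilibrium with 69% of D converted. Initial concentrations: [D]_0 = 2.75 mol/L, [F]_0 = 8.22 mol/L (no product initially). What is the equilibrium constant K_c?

K_c = 0.114 (mol/L)^-2

Let X = conversion of D.
Concentrations: [D] = 2.75 − 2.75X; [F] = 8.22 − 5.5X; [E] = 2.75X.
At X = 0.69: [D] = 0.853, [F] = 4.43, [E] = 1.9.
K_c = [E] / ([D] [F]^2) = 0.114 (mol/L)^-2.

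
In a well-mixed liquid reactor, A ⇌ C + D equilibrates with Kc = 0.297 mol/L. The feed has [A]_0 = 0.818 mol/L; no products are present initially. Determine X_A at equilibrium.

Let X = conversion of A; extent ξ = 0.818·X mol/L.
Concentrations: [A] = 0.818 − 0.818X; [C] = 0.818X; [D] = 0.818X.
Kc = [C] [D] / ([A]).
Setting equal to 0.297 and solving for X on (0,1) gives X = 0.448.

X = 0.448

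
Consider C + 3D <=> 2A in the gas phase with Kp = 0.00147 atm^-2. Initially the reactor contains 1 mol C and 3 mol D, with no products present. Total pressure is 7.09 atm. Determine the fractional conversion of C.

Let X = conversion of C (basis 1 mol C); extent of reaction ξ = X.
Mole table: n_C = 1 − X; n_D = 3 − 3X; n_A = 2X.
Summing: n_T = 4 − 2X.
Mole fractions y_i = n_i/n_T; Kp = p_A^2 / (p_C p_D^3) with p_i = y_i·P.
Equating to 0.00147 atm^-2 and solving on 0 < X < 1: X = 0.140.

X = 0.140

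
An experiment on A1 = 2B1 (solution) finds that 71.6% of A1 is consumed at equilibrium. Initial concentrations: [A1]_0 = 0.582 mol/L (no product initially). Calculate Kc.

Kc = 4.2 mol/L

Let X = conversion of A1.
Concentrations: [A1] = 0.582 − 0.582X; [B1] = 1.16X.
At X = 0.716: [A1] = 0.165, [B1] = 0.833.
Kc = [B1]^2 / ([A1]) = 4.2 mol/L.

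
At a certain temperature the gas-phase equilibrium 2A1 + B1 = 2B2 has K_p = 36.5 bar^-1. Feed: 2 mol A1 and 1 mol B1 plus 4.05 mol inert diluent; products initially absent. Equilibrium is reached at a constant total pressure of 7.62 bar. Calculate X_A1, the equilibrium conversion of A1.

Let X = conversion of A1 (basis 2 mol A1); extent of reaction ξ = X.
At extent ξ: n_A1 = 2 − 2X; n_B1 = 1 − X; n_B2 = 2X; n_I = 4.05 (inert).
Summing: n_T = 7.05 − X.
Mole fractions y_i = n_i/n_T; K_p = p_B2^2 / (p_A1^2 p_B1) with p_i = y_i·P.
Substituting and setting equal to 36.5 bar^-1 gives a polynomial in X; the root in (0,1) is X = 0.764.

X = 0.764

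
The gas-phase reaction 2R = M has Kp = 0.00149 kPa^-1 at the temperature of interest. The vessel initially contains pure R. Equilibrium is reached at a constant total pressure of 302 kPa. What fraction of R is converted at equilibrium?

Let X = conversion of R (basis 1 mol R); extent of reaction ξ = 0.5X.
At extent ξ: n_R = 1 − X; n_M = 0.5X.
n_T = Σnᵢ = 1 − 0.5X.
y_i = n_i/n_T, p_i = y_i·P. Kp = p_M / (p_R^2).
This yields a degree-2 equation in X; solving on (0,1), X = 0.402.

X = 0.402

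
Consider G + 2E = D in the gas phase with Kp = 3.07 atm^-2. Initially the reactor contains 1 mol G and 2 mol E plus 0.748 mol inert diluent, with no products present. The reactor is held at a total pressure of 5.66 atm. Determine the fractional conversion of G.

X = 0.789

Take 1 mol G as basis and let X be its fractional conversion, so ξ = X.
Species balance: n_G = 1 − X; n_E = 2 − 2X; n_D = X; n_I = 0.748 (inert).
Total moles n_T = 3.75 − 2X.
y_i = n_i/n_T, p_i = y_i·P. Kp = p_D / (p_G p_E^2).
Substituting and setting equal to 3.07 atm^-2 gives a polynomial in X; the root in (0,1) is X = 0.789.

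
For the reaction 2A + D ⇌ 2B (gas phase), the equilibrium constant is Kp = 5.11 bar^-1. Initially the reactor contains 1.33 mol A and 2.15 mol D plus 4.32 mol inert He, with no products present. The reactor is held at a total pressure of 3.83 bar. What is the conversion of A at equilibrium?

X = 0.680

Take 1.33 mol A as basis and let X be its fractional conversion, so ξ = 0.665X.
At extent ξ: n_A = 1.33 − 1.33X; n_D = 2.15 − 0.665X; n_B = 1.33X; n_I = 4.32 (inert).
n_T = Σnᵢ = 7.8 − 0.665X.
y_i = n_i/n_T, p_i = y_i·P. Kp = p_B^2 / (p_A^2 p_D).
Substituting and setting equal to 5.11 bar^-1 gives a polynomial in X; the root in (0,1) is X = 0.680.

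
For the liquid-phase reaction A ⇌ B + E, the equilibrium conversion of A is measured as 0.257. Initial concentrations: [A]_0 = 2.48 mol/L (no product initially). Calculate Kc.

Kc = 0.22 mol/L

Let X = conversion of A.
Concentrations: [A] = 2.48 − 2.48X; [B] = 2.48X; [E] = 2.48X.
At X = 0.257: [A] = 1.84, [B] = 0.637, [E] = 0.637.
Kc = [B] [E] / ([A]) = 0.22 mol/L.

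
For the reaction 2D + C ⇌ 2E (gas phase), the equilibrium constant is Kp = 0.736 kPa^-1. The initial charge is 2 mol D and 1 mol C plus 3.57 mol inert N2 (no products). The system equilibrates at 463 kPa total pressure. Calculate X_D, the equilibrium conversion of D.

Let X = conversion of D (basis 2 mol D); extent of reaction ξ = X.
Moles: n_D = 2 − 2X; n_C = 1 − X; n_E = 2X; n_I = 3.57 (inert).
n_T = Σnᵢ = 6.57 − X.
y_i = n_i/n_T, p_i = y_i·P. Kp = p_E^2 / (p_D^2 p_C).
Equating to 0.736 kPa^-1 and solving on 0 < X < 1: X = 0.782.

X = 0.782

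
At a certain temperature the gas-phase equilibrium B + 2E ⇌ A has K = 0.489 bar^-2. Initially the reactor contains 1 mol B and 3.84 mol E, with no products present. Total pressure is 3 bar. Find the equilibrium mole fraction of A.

y_A = 0.199

Take 1 mol B as basis and let X be its fractional conversion, so ξ = X.
Moles: n_B = 1 − X; n_E = 3.84 − 2X; n_A = X.
n_T = Σnᵢ = 4.84 − 2X.
Mole fractions y_i = n_i/n_T; K = p_A / (p_B p_E^2) with p_i = y_i·P.
Substituting and setting equal to 0.489 bar^-2 gives a polynomial in X; the root in (0,1) is X = 0.690.
Then n_A = 0.69, n_T = 3.46, so y_A = 0.199.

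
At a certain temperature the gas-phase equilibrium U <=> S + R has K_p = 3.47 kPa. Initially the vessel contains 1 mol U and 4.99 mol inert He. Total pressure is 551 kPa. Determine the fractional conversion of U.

X = 0.179

Basis: 1 mol U initially; let X = conversion of U. Extent ξ = X.
Species balance: n_U = 1 − X; n_S = X; n_R = X; n_I = 4.99 (inert).
n_T = Σnᵢ = 5.99 + X.
With p_i = (n_i/n_T)P, K_p = p_S p_R / (p_U).
Setting this equal to 3.47 kPa and taking the physical root (0 < X < 1) gives X = 0.179.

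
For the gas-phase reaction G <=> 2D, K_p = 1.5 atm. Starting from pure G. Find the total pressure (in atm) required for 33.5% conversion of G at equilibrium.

P = 2.97 atm

Let X = conversion of G (basis 1 mol G); extent of reaction ξ = X.
Mole table: n_G = 1 − X; n_D = 2X.
Total moles n_T = 1 + X.
K_p = p_D^2 / (p_G) with p_i = (n_i/n_T)·P.
At X = 0.335: the mole-fraction product g(X) = Π y_i^ν_i = 0.5056. Since K_p = g(X)·P^{1}, P = (K_p/g)^(1/1) = (1.5/0.5056)^(1/1) = 2.97 atm.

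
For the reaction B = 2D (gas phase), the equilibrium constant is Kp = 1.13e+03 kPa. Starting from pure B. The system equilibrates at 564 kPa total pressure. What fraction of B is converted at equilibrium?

X = 0.578

Let X = conversion of B (basis 1 mol B); extent of reaction ξ = X.
Species balance: n_B = 1 − X; n_D = 2X.
Total moles n_T = 1 + X.
y_i = n_i/n_T, p_i = y_i·P. Kp = p_D^2 / (p_B).
Substituting and setting equal to 1.13e+03 kPa gives a polynomial in X; the root in (0,1) is X = 0.578.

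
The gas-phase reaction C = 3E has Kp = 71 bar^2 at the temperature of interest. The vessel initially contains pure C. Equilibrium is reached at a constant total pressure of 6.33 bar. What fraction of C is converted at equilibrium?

X = 0.508

Let X = conversion of C (basis 1 mol C); extent of reaction ξ = X.
At extent ξ: n_C = 1 − X; n_E = 3X.
n_T = Σnᵢ = 1 + 2X.
With p_i = (n_i/n_T)P, Kp = p_E^3 / (p_C).
Substituting and setting equal to 71 bar^2 gives a polynomial in X; the root in (0,1) is X = 0.508.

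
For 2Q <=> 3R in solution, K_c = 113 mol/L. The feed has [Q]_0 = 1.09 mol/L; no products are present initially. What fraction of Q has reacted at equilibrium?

X = 0.857

Let X = conversion of Q; extent ξ = 1.09X/2 mol/L.
Concentrations: [Q] = 1.09 − 1.09X; [R] = 1.64X.
K_c = [R]^3 / ([Q]^2).
Solving K_c = 113 for X ∈ (0,1): X = 0.857.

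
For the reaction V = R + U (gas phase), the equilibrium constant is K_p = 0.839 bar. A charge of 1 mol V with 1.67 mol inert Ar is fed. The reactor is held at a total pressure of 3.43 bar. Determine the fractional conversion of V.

Let X = conversion of V (basis 1 mol V); extent of reaction ξ = X.
Moles: n_V = 1 − X; n_R = X; n_U = X; n_I = 1.67 (inert).
n_T = Σnᵢ = 2.67 + X.
With p_i = (n_i/n_T)P, K_p = p_R p_U / (p_V).
Substituting and setting equal to 0.839 bar gives a polynomial in X; the root in (0,1) is X = 0.579.

X = 0.579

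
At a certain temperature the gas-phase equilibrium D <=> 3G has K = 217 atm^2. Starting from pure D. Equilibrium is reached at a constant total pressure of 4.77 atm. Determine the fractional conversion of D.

X = 0.790

Take 1 mol D as basis and let X be its fractional conversion, so ξ = X.
Species balance: n_D = 1 − X; n_G = 3X.
Total moles n_T = 1 + 2X.
y_i = n_i/n_T, p_i = y_i·P. K = p_G^3 / (p_D).
Substituting and setting equal to 217 atm^2 gives a polynomial in X; the root in (0,1) is X = 0.790.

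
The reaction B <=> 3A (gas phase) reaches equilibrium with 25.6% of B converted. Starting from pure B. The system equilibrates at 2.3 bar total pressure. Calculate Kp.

Kp = 1.41 bar^2

Basis: 1 mol B initially; let X = conversion of B. Extent ξ = X.
Moles: n_B = 1 − X; n_A = 3X.
Total moles n_T = 1 + 2X.
At X = 0.256: n_B = 0.744, n_A = 0.768, n_T = 1.51.
p_i = (n_i/n_T)·P. Kp = p_A^3 / (p_B) = 1.41 bar^2.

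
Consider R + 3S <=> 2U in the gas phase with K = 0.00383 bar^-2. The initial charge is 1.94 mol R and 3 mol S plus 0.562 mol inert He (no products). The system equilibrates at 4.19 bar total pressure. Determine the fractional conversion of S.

Basis: 3 mol S initially; let X = conversion of S. Extent ξ = X.
Moles: n_R = 1.94 − X; n_S = 3 − 3X; n_U = 2X; n_I = 0.562 (inert).
n_T = Σnᵢ = 5.5 − 2X.
y_i = n_i/n_T, p_i = y_i·P. K = p_U^2 / (p_R p_S^3).
This yields a degree-4 equation in X; solving on (0,1), X = 0.138.

X = 0.138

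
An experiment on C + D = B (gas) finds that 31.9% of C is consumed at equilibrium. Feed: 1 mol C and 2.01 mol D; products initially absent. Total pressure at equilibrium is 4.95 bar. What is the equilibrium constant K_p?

Basis: 1 mol C initially; let X = conversion of C. Extent ξ = X.
At extent ξ: n_C = 1 − X; n_D = 2.01 − X; n_B = X.
n_T = Σnᵢ = 3.01 − X.
At X = 0.319: n_C = 0.681, n_D = 1.69, n_B = 0.319, n_T = 2.69.
p_i = (n_i/n_T)·P. K_p = p_B / (p_C p_D) = 0.151 bar^-1.

K_p = 0.151 bar^-1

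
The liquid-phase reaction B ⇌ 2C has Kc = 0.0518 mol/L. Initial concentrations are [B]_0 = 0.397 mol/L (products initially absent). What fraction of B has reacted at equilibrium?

Let X = conversion of B; extent ξ = 0.397·X mol/L.
Concentrations: [B] = 0.397 − 0.397X; [C] = 0.794X.
Kc = [C]^2 / ([B]).
Solving Kc = 0.0518 for X ∈ (0,1): X = 0.165.

X = 0.165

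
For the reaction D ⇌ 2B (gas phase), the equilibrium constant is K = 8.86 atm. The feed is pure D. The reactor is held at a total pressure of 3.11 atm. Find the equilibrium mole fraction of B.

Let X = conversion of D (basis 1 mol D); extent of reaction ξ = X.
Species balance: n_D = 1 − X; n_B = 2X.
Summing: n_T = 1 + X.
With p_i = (n_i/n_T)P, K = p_B^2 / (p_D).
Substituting and setting equal to 8.86 atm gives a polynomial in X; the root in (0,1) is X = 0.645.
Then n_B = 1.29, n_T = 1.64, so y_B = 0.784.

y_B = 0.784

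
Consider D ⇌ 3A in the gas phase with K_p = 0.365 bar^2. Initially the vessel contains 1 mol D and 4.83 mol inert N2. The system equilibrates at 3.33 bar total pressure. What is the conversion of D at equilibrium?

X = 0.326

Basis: 1 mol D initially; let X = conversion of D. Extent ξ = X.
At extent ξ: n_D = 1 − X; n_A = 3X; n_I = 4.83 (inert).
Total moles n_T = 5.83 + 2X.
Mole fractions y_i = n_i/n_T; K_p = p_A^3 / (p_D) with p_i = y_i·P.
Setting this equal to 0.365 bar^2 and taking the physical root (0 < X < 1) gives X = 0.326.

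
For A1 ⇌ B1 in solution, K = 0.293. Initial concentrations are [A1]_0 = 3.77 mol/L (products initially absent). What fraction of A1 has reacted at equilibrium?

Let X = conversion of A1; extent ξ = 3.77·X mol/L.
Concentrations: [A1] = 3.77 − 3.77X; [B1] = 3.77X.
K = [B1] / ([A1]).
This equals 0.293 at X = 0.227 (the root in 0 < X < 1).

X = 0.227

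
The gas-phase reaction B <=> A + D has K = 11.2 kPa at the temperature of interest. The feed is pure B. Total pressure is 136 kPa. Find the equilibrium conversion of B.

X = 0.276

Take 1 mol B as basis and let X be its fractional conversion, so ξ = X.
At extent ξ: n_B = 1 − X; n_A = X; n_D = X.
Summing: n_T = 1 + X.
With p_i = (n_i/n_T)P, K = p_A p_D / (p_B).
This yields a degree-2 equation in X; solving on (0,1), X = 0.276.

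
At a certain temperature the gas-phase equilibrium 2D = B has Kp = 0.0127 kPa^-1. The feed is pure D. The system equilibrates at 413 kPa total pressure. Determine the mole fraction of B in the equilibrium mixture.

Let X = conversion of D (basis 1 mol D); extent of reaction ξ = 0.5X.
At extent ξ: n_D = 1 − X; n_B = 0.5X.
Total moles n_T = 1 − 0.5X.
With p_i = (n_i/n_T)P, Kp = p_B / (p_D^2).
This yields a degree-2 equation in X; solving on (0,1), X = 0.787.
Then n_B = 0.393, n_T = 0.607, so y_B = 0.648.

y_B = 0.648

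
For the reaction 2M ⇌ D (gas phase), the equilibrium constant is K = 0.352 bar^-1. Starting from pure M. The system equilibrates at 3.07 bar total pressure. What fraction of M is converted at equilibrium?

Let X = conversion of M (basis 1 mol M); extent of reaction ξ = 0.5X.
Moles: n_M = 1 − X; n_D = 0.5X.
n_T = Σnᵢ = 1 − 0.5X.
y_i = n_i/n_T, p_i = y_i·P. K = p_D / (p_M^2).
Substituting and setting equal to 0.352 bar^-1 gives a polynomial in X; the root in (0,1) is X = 0.567.

X = 0.567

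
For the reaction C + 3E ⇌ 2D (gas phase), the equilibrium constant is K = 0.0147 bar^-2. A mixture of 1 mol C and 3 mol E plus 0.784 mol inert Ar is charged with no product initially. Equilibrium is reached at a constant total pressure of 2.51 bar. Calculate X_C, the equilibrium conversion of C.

Let X = conversion of C (basis 1 mol C); extent of reaction ξ = X.
Mole table: n_C = 1 − X; n_E = 3 − 3X; n_D = 2X; n_I = 0.784 (inert).
Total moles n_T = 4.78 − 2X.
y_i = n_i/n_T, p_i = y_i·P. K = p_D^2 / (p_C p_E^3).
Substituting and setting equal to 0.0147 bar^-2 gives a polynomial in X; the root in (0,1) is X = 0.132.

X = 0.132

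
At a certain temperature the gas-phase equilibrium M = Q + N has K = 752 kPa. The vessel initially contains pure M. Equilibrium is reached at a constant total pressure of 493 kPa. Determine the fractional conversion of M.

Take 1 mol M as basis and let X be its fractional conversion, so ξ = X.
At extent ξ: n_M = 1 − X; n_Q = X; n_N = X.
Summing: n_T = 1 + X.
y_i = n_i/n_T, p_i = y_i·P. K = p_Q p_N / (p_M).
Equating to 752 kPa and solving on 0 < X < 1: X = 0.777.

X = 0.777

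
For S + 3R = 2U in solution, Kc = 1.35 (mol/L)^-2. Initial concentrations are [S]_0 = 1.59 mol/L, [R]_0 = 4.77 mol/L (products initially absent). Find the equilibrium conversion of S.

Let X = conversion of S; extent ξ = 1.59·X mol/L.
Concentrations: [S] = 1.59 − 1.59X; [R] = 4.77 − 4.77X; [U] = 3.18X.
Kc = [U]^2 / ([S] [R]^3).
Solving Kc = 1.35 for X ∈ (0,1): X = 0.636.

X = 0.636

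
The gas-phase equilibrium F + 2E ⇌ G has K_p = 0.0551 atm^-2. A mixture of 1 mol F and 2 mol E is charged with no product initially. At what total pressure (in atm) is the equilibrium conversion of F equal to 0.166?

P = 3.04 atm

Let X = conversion of F (basis 1 mol F); extent of reaction ξ = X.
Moles: n_F = 1 − X; n_E = 2 − 2X; n_G = X.
Summing: n_T = 3 − 2X.
K_p = p_G / (p_F p_E^2) with p_i = (n_i/n_T)·P.
At X = 0.166: the mole-fraction product g(X) = Π y_i^ν_i = 0.5092. Since K_p = g(X)·P^{-2}, P = (g/K_p)^(1/2) = (0.5092/0.0551)^(1/2) = 3.04 atm.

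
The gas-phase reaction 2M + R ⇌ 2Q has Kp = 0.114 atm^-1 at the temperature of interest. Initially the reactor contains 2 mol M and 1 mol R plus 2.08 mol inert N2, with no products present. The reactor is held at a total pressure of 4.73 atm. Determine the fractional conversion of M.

X = 0.227

Basis: 2 mol M initially; let X = conversion of M. Extent ξ = X.
Moles: n_M = 2 − 2X; n_R = 1 − X; n_Q = 2X; n_I = 2.08 (inert).
n_T = Σnᵢ = 5.08 − X.
y_i = n_i/n_T, p_i = y_i·P. Kp = p_Q^2 / (p_M^2 p_R).
Equating to 0.114 atm^-1 and solving on 0 < X < 1: X = 0.227.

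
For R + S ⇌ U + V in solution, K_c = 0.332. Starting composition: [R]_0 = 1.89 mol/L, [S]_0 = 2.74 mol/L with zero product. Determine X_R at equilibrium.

X = 0.436

Let X = conversion of R; extent ξ = 1.89·X mol/L.
Concentrations: [R] = 1.89 − 1.89X; [S] = 2.74 − 1.89X; [U] = 1.89X; [V] = 1.89X.
K_c = [U] [V] / ([R] [S]).
Solving K_c = 0.332 for X ∈ (0,1): X = 0.436.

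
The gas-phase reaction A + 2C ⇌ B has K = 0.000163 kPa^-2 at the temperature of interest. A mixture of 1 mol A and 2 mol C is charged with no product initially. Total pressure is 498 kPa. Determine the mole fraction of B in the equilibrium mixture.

y_B = 0.549

Let X = conversion of A (basis 1 mol A); extent of reaction ξ = X.
Moles: n_A = 1 − X; n_C = 2 − 2X; n_B = X.
Total moles n_T = 3 − 2X.
With p_i = (n_i/n_T)P, K = p_B / (p_A p_C^2).
Equating to 0.000163 kPa^-2 and solving on 0 < X < 1: X = 0.785.
Then n_B = 0.785, n_T = 1.43, so y_B = 0.549.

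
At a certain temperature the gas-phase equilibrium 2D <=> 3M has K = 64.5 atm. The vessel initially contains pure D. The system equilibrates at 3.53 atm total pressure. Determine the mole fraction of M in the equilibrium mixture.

y_M = 0.825

Basis: 1 mol D initially; let X = conversion of D. Extent ξ = 0.5X.
Moles: n_D = 1 − X; n_M = 1.5X.
n_T = Σnᵢ = 1 + 0.5X.
With p_i = (n_i/n_T)P, K = p_M^3 / (p_D^2).
Substituting and setting equal to 64.5 atm gives a polynomial in X; the root in (0,1) is X = 0.758.
Then n_M = 1.14, n_T = 1.38, so y_M = 0.825.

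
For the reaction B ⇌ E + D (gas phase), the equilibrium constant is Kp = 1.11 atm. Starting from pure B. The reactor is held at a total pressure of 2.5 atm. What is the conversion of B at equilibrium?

X = 0.555

Take 1 mol B as basis and let X be its fractional conversion, so ξ = X.
Mole table: n_B = 1 − X; n_E = X; n_D = X.
n_T = Σnᵢ = 1 + X.
y_i = n_i/n_T, p_i = y_i·P. Kp = p_E p_D / (p_B).
This yields a degree-2 equation in X; solving on (0,1), X = 0.555.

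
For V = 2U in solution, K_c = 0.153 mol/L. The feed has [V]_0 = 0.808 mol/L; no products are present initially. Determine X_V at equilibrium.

X = 0.195

Let X = conversion of V; extent ξ = 0.808·X mol/L.
Concentrations: [V] = 0.808 − 0.808X; [U] = 1.62X.
K_c = [U]^2 / ([V]).
This equals 0.153 at X = 0.195 (the root in 0 < X < 1).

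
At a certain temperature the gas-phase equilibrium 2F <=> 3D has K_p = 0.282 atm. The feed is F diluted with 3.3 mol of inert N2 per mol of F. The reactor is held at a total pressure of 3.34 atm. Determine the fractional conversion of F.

Basis: 1 mol F initially; let X = conversion of F. Extent ξ = 0.5X.
Moles: n_F = 1 − X; n_D = 1.5X; n_I = 3.3 (inert).
Total moles n_T = 4.3 + 0.5X.
With p_i = (n_i/n_T)P, K_p = p_D^3 / (p_F^2).
Setting this equal to 0.282 atm and taking the physical root (0 < X < 1) gives X = 0.359.

X = 0.359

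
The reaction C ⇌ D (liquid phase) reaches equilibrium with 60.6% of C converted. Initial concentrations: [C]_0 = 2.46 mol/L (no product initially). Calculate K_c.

K_c = 1.54

Let X = conversion of C.
Concentrations: [C] = 2.46 − 2.46X; [D] = 2.46X.
At X = 0.606: [C] = 0.969, [D] = 1.49.
K_c = [D] / ([C]) = 1.54.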